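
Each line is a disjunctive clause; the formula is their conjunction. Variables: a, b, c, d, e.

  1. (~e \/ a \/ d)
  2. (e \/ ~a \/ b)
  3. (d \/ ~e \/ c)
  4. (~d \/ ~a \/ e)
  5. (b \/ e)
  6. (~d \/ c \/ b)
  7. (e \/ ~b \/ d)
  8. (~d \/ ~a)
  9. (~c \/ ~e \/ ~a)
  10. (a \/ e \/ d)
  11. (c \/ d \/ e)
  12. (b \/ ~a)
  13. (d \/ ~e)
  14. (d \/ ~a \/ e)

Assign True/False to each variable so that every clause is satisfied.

Set a = False and propagate.
For the remaining variables, b = False, c = True, d = True, e = True works.

a=F, b=F, c=T, d=T, e=T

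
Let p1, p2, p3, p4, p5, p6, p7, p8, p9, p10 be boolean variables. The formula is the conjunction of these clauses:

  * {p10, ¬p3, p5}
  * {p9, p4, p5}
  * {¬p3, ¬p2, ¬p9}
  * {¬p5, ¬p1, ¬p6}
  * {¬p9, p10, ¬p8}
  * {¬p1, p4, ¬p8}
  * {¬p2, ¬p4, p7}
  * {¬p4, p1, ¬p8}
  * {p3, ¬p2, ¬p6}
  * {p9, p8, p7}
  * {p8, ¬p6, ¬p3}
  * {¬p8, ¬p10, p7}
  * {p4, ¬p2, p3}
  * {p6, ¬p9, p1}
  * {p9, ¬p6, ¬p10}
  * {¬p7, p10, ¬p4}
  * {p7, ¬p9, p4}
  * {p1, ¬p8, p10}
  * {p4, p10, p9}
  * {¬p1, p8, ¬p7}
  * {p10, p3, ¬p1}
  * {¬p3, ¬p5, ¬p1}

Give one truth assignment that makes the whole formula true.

p1=T, p2=F, p3=T, p4=T, p5=F, p6=F, p7=T, p8=T, p9=T, p10=T

Check each clause:
  1. {p10, p5, ¬p3} — p10 is true.
  2. {p5, p9, p4} — p9 is true.
  3. {¬p9, ¬p2, ¬p3} — ¬p2 is true.
  4. {¬p6, ¬p5, ¬p1} — ¬p6 is true.
  5. {¬p9, p10, ¬p8} — p10 is true.
  6. {¬p8, p4, ¬p1} — p4 is true.
  7. {p7, ¬p2, ¬p4} — ¬p2 is true.
  8. {¬p4, ¬p8, p1} — p1 is true.
  9. {p3, ¬p6, ¬p2} — ¬p6 is true.
  10. {p9, p7, p8} — p8 is true.
  11. {¬p3, ¬p6, p8} — p8 is true.
  12. {¬p8, ¬p10, p7} — p7 is true.
  13. {p3, ¬p2, p4} — p3 is true.
  14. {p1, p6, ¬p9} — p1 is true.
  15. {¬p6, ¬p10, p9} — p9 is true.
  16. {¬p7, ¬p4, p10} — p10 is true.
  17. {p4, p7, ¬p9} — p4 is true.
  18. {p1, ¬p8, p10} — p1 is true.
  19. {p10, p4, p9} — p9 is true.
  20. {¬p1, ¬p7, p8} — p8 is true.
  21. {p10, ¬p1, p3} — p10 is true.
  22. {¬p3, ¬p5, ¬p1} — ¬p5 is true.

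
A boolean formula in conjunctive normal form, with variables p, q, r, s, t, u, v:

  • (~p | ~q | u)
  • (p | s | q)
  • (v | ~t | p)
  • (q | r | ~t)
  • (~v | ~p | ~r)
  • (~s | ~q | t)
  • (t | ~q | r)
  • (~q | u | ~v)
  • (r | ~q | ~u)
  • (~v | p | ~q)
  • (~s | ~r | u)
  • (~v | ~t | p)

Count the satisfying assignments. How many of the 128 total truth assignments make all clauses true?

Case analysis on q and p:
  q=1, p=1: remaining (r,s,t,u,v) ∈ {(1,0,0,1,0); (1,0,1,1,0); (1,1,1,1,0)} — 3.
  q=1, p=0: remaining (r,s,t,u,v) ∈ {(1,0,0,0,0); (1,0,0,1,0)} — 2.
  q=0, p=1: 14 of the 32 assignments to (r,s,t,u,v) work.
  q=0, p=0: v free; 3 ways for (r,s,t,u) × 2^1 = 6.
Total: 3 + 2 + 14 + 6 = 25.

25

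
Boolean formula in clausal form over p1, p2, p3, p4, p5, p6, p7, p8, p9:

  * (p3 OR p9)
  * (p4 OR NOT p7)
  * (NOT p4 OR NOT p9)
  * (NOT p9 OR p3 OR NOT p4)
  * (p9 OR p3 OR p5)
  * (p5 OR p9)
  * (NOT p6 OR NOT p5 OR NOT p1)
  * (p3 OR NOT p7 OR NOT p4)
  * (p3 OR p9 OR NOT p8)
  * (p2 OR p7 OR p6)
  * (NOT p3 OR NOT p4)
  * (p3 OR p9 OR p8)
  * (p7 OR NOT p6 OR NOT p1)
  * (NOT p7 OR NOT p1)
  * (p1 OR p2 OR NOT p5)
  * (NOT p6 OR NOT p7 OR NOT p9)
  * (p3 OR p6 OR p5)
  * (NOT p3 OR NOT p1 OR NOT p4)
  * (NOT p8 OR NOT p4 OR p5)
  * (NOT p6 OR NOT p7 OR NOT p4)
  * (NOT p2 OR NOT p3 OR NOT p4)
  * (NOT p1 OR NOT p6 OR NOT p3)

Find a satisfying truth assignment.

p1 = F  p2 = F  p3 = T  p4 = F  p5 = F  p6 = T  p7 = F  p8 = T  p9 = T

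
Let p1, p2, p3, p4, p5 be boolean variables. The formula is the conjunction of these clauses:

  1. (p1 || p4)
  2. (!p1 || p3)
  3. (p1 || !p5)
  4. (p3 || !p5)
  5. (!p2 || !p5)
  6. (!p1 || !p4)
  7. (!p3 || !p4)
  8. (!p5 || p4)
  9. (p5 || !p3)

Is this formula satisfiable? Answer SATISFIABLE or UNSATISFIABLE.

SATISFIABLE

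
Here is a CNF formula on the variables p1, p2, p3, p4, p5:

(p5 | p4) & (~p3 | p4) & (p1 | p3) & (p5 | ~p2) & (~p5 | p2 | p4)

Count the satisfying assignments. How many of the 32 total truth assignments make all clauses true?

10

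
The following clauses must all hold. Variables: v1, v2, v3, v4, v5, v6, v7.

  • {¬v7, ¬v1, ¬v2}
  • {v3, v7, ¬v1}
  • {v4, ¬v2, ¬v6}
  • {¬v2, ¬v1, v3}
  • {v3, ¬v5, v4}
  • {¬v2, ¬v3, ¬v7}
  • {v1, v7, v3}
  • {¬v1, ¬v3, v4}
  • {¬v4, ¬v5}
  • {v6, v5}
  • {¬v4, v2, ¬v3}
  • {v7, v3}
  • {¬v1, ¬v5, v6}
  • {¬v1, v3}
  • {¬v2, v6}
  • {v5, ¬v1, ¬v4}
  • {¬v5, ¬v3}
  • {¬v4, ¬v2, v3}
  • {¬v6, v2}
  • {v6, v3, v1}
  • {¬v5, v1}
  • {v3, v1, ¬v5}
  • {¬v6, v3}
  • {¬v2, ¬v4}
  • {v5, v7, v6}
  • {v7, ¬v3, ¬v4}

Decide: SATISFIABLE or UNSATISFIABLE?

v3 = True:
  propagation gives v5=False, v6=True, v2=True, v4=True; an empty clause results — contradiction.
v3 = False:
  propagation gives v7=True, v1=False, v6=True; an empty clause results — contradiction.
Every branch closes, so no satisfying assignment exists.

UNSATISFIABLE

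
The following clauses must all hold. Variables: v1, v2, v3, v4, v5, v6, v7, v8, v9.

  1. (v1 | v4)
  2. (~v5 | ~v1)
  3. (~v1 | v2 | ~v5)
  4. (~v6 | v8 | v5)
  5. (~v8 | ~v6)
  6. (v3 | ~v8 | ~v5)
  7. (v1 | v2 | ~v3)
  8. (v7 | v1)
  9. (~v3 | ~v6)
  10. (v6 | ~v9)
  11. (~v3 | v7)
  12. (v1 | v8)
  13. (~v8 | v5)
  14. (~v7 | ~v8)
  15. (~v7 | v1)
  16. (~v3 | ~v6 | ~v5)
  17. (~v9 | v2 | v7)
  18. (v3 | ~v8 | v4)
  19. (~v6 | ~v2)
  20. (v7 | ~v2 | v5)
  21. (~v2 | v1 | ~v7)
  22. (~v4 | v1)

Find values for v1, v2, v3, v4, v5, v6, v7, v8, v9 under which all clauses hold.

Pure literal: v9 appears only negated; assign v9 = False.
Try v1 = True.
  then v5 is forced to False.
  then v8 is forced to False.
  then v6 is forced to False.
For the remaining variables, v2 = True, v3 = False, v4 = False, v7 = True works.

v1=1, v2=1, v3=0, v4=0, v5=0, v6=0, v7=1, v8=0, v9=0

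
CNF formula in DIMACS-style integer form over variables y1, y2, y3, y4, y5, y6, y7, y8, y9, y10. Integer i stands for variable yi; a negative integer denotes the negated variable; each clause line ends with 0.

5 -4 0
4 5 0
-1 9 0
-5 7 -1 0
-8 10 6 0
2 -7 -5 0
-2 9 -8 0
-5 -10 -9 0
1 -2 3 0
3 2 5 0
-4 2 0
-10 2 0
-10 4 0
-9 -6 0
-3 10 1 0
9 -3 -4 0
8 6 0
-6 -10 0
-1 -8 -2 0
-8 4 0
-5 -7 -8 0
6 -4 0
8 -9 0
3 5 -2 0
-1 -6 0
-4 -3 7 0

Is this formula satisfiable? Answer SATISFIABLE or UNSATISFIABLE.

Try y1 = False.
The remaining clauses are satisfied by y2 = False, y3 = False, y4 = False, y5 = True, y6 = True, y7 = False, y8 = False, y9 = False, y10 = False.
So y1 = False, y2 = False, y3 = False, y4 = False, y5 = True, y6 = True, y7 = False, y8 = False, y9 = False, y10 = False is a satisfying assignment.

SATISFIABLE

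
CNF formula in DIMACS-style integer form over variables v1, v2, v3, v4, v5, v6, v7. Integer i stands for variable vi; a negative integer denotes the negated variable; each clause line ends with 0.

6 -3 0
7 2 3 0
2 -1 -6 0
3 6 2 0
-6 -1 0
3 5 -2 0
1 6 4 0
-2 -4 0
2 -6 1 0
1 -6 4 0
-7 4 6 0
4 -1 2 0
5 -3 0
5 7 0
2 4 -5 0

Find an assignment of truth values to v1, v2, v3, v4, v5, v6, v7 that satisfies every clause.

v1 = T, v2 = T, v3 = F, v4 = F, v5 = T, v6 = F, v7 = F

Branch on v1: take v1 = True.
  then v6 is forced to False.
  then v3 is forced to False.
  then v2 is forced to True.
  then v5 is forced to True.
  then v4 is forced to False.
  then v7 is forced to False.
Every clause has at least one true literal under this assignment.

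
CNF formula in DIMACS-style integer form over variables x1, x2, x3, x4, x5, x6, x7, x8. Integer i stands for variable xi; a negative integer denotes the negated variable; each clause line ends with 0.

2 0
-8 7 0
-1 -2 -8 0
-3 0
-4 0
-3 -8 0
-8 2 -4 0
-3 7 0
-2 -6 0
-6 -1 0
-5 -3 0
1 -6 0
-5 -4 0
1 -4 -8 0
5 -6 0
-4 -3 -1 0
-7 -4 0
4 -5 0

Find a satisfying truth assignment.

x1=False, x2=True, x3=False, x4=False, x5=False, x6=False, x7=True, x8=True

Check each clause:
  1. (x2) — x2 is true.
  2. (x7 | ~x8) — x7 is true.
  3. (~x1 | ~x2 | ~x8) — ~x1 is true.
  4. (~x3) — ~x3 is true.
  5. (~x4) — ~x4 is true.
  6. (~x8 | ~x3) — ~x3 is true.
  7. (~x4 | ~x8 | x2) — x2 is true.
  8. (x7 | ~x3) — ~x3 is true.
  9. (~x6 | ~x2) — ~x6 is true.
  10. (~x1 | ~x6) — ~x6 is true.
  11. (~x3 | ~x5) — ~x5 is true.
  12. (~x6 | x1) — ~x6 is true.
  13. (~x5 | ~x4) — ~x5 is true.
  14. (~x4 | ~x8 | x1) — ~x4 is true.
  15. (~x6 | x5) — ~x6 is true.
  16. (~x1 | ~x4 | ~x3) — ~x4 is true.
  17. (~x7 | ~x4) — ~x4 is true.
  18. (x4 | ~x5) — ~x5 is true.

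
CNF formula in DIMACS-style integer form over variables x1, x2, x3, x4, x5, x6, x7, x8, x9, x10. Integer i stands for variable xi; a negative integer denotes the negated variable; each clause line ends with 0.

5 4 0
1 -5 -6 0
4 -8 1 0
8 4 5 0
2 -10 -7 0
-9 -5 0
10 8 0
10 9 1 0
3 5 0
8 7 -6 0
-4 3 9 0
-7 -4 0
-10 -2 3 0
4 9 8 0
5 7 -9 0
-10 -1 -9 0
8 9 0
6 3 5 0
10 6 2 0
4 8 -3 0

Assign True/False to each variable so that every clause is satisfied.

Set x1 = True and propagate.
For the remaining variables, x2 = True, x3 = True, x4 = False, x5 = True, x6 = True, x7 = True, x8 = True, x9 = False, x10 = True works.

x1=True, x2=True, x3=True, x4=False, x5=True, x6=True, x7=True, x8=True, x9=False, x10=True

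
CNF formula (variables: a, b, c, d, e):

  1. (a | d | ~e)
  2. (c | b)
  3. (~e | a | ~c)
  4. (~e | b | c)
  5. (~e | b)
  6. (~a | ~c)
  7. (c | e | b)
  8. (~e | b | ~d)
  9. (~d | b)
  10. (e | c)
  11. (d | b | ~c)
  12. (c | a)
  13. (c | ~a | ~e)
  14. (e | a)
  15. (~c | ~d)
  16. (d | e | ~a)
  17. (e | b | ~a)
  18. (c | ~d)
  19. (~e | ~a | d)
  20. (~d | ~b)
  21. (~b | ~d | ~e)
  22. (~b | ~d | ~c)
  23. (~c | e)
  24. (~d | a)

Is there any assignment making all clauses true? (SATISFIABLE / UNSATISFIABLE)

e = True:
  propagation gives b=True, d=False, a=True; an empty clause results — contradiction.
e = False:
  propagation gives c=True; an empty clause results — contradiction.
Every branch closes, so no satisfying assignment exists.

UNSATISFIABLE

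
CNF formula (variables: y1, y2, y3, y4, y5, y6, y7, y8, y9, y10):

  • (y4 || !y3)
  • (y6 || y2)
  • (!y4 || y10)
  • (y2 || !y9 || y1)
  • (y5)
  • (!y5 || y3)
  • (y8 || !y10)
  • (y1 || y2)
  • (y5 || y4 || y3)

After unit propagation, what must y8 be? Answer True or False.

(y5) stands alone — y5 = True.
(y3 || !y5) with y5 = True leaves only y3, so y3 = True.
In (!y3 || y4), !y3 is now false; y4 must hold, so y4 = True.
From (!y4 || y10) and y4 = True: y10 = True.
(y8 || !y10) with y10 = True leaves only y8, so y8 = True.

True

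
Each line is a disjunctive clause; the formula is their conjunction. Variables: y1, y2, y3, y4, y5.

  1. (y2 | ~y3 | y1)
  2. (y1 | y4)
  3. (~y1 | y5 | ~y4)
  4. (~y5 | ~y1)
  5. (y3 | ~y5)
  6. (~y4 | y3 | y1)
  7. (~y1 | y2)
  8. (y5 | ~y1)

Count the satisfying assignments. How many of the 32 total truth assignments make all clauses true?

2

Satisfying assignments:
  y1=F y2=T y3=T y4=T y5=F
  y1=F y2=T y3=T y4=T y5=T
That's 2 in total.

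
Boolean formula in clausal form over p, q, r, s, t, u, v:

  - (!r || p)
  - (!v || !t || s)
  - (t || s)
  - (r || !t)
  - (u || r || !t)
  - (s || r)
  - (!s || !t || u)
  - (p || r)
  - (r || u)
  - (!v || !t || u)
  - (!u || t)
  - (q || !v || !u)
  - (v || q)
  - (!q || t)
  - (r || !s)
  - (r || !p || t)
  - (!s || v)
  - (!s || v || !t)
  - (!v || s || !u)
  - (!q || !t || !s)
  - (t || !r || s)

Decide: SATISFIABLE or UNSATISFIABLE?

SATISFIABLE

Branch on p: take p = True.
Try q = True.
  then t is forced to True.
  then r is forced to True.
  then s is forced to False.
  then v is forced to False.
u is now unconstrained; take u = True.
Every clause has at least one true literal under this assignment.
So p=True, q=True, r=True, s=False, t=True, u=True, v=False is a satisfying assignment.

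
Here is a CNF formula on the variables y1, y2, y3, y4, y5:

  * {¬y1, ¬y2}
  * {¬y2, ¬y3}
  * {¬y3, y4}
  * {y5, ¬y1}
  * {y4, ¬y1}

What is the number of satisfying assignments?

Case analysis on y1 and y2:
  y1=T, y2=T: a clause becomes empty — 0.
  y1=T, y2=F: remaining (y3,y4,y5) ∈ {(F,T,T); (T,T,T)} — 2.
  y1=F, y2=T: remaining (y3,y4,y5) ∈ {(F,F,F); (F,F,T); (F,T,F); (F,T,T)} — 4.
  y1=F, y2=F: y5 free; 3 ways for (y3,y4) × 2^1 = 6.
Total: 0 + 2 + 4 + 6 = 12.

12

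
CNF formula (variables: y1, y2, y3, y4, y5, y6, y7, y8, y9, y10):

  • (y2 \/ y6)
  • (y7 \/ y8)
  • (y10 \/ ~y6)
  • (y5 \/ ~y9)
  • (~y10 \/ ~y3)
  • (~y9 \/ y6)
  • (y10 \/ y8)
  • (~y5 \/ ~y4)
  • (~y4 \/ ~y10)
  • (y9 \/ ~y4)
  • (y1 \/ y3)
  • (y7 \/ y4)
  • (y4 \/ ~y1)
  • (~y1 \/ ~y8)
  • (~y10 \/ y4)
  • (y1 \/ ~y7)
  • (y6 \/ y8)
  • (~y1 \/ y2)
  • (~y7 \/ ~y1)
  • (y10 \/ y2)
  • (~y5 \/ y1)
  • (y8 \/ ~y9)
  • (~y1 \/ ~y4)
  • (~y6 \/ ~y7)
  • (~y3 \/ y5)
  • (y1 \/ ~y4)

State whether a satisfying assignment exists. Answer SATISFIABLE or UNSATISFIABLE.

UNSATISFIABLE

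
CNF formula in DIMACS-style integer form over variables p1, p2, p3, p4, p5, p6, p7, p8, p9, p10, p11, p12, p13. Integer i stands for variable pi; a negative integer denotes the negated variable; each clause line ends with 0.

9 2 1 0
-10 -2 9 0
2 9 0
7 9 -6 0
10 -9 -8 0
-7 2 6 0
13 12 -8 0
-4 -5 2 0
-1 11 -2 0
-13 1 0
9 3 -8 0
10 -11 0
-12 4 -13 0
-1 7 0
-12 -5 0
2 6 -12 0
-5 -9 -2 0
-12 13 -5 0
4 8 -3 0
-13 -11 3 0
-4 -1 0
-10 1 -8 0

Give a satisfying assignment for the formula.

p1 = 0, p2 = 1, p3 = 1, p4 = 1, p5 = 0, p6 = 0, p7 = 1, p8 = 1, p9 = 0, p10 = 0, p11 = 0, p12 = 1, p13 = 0

Pure literal: p5 appears only negated; assign p5 = False.
Set p1 = False and propagate.
  then p13 is forced to False.
Try p2 = True.
For the remaining variables, p3 = True, p4 = True, p6 = False, p7 = True, p8 = True, p9 = False, p10 = False, p11 = False, p12 = True works.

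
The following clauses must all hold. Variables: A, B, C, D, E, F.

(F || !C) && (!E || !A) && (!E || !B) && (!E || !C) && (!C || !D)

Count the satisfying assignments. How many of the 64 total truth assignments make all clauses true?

24

Split on C, then E.
  C=T, E=T: a clause becomes empty — 0.
  C=T, E=F: remaining (A,B,D,F) ∈ {(F,F,F,T); (F,T,F,T); (T,F,F,T); (T,T,F,T)} — 4.
  C=F, E=T: remaining (A,B,D,F) ∈ {(F,F,F,F); (F,F,F,T); (F,F,T,F); (F,F,T,T)} — 4.
  C=F, E=F: A, B, D, F free → 2^4 = 16.
Total: 0 + 4 + 4 + 16 = 24.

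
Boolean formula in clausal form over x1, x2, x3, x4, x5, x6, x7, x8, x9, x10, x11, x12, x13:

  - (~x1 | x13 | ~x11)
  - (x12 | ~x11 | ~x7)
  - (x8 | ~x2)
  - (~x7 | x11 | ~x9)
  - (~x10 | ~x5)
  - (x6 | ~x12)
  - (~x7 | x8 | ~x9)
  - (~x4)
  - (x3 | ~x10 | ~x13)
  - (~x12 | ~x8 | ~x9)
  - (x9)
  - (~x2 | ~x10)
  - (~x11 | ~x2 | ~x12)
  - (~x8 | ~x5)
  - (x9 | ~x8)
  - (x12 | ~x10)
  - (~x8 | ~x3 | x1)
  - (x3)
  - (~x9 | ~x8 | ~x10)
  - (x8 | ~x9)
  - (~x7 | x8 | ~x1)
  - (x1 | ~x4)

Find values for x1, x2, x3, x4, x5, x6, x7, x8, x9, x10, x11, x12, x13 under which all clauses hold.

x1=T, x2=F, x3=T, x4=F, x5=F, x6=T, x7=F, x8=T, x9=T, x10=F, x11=F, x12=F, x13=T

Unit propagation: (~x4) forces x4 = False.
The clause (x9) is unit: x9 must be True.
(x3) is a unit clause, so x3 = True.
The clause (x8) is unit: x8 must be True.
(~x12) is a unit clause, so x12 = False.
(~x5) is a unit clause, so x5 = False.
The clause (~x10) is unit: x10 must be False.
The clause (x1) is unit: x1 must be True.
Pure literal: x7 appears only negated; assign x7 = False.
x13 occurs only positively in the remaining clauses — set x13 = True.
x2, x6, x11 are now unconstrained; take x2 = False, x6 = True, x11 = False.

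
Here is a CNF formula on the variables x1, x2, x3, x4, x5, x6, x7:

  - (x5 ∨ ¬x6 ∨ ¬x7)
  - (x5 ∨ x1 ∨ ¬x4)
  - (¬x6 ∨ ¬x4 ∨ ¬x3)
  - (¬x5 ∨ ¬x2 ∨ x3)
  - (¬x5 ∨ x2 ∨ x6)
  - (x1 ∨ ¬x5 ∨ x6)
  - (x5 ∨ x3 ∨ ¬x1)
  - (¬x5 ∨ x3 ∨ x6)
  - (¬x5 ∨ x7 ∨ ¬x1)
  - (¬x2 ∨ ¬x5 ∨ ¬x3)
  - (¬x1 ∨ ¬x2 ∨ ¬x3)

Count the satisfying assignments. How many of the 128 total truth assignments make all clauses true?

Case analysis on x5 and x3:
  x5=T, x3=T: remaining (x1,x2,x4,x6,x7) ∈ {(F,F,F,T,F); (F,F,F,T,T); (T,F,F,T,T)} — 3.
  x5=T, x3=F: x4 free; 3 ways for (x1,x2,x6,x7) × 2^1 = 6.
  x5=F, x3=T: 11 of the 32 assignments to (x1,x2,x4,x6,x7) work.
  x5=F, x3=F: x2 free; 3 ways for (x1,x4,x6,x7) × 2^1 = 6.
Total: 3 + 6 + 11 + 6 = 26.

26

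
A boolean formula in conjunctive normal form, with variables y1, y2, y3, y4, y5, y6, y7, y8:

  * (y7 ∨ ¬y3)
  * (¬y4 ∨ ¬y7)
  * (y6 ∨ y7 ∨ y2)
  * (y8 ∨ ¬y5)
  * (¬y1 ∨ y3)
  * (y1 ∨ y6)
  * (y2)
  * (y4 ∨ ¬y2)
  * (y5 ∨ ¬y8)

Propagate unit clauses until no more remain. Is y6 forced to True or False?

True

Unit clause (y2) sets y2 = True.
In (¬y2 ∨ y4), ¬y2 is now false; y4 must hold, so y4 = True.
From (¬y4 ∨ ¬y7) and y4 = True: y7 = False.
From (¬y3 ∨ y7) and y7 = False: y3 = False.
In (¬y1 ∨ y3), y3 is now false; ¬y1 must hold, so y1 = False.
(y6 ∨ y1): since y1 = False, the clause reduces to (y6). y6 = True.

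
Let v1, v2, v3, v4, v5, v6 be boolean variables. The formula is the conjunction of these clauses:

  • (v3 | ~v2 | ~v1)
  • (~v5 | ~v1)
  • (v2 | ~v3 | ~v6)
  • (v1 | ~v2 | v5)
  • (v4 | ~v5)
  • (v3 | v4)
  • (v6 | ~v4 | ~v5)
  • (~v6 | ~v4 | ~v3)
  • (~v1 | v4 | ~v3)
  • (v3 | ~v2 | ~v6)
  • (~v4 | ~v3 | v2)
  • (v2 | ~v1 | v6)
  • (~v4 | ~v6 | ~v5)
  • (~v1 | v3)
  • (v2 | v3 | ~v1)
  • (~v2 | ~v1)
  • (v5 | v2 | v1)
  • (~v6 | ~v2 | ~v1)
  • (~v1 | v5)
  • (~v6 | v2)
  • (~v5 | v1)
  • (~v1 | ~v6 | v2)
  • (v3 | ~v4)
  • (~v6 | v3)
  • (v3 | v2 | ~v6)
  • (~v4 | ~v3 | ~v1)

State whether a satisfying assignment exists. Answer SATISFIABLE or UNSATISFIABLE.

v1 = True:
  propagation gives v5=False; an empty clause results — contradiction.
v1 = False:
  propagation gives v5=False, v2=False; an empty clause results — contradiction.
Every branch closes, so no satisfying assignment exists.

UNSATISFIABLE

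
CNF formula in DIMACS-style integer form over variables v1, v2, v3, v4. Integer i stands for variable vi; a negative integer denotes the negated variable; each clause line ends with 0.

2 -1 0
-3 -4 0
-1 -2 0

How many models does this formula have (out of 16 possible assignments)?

The models are:
  v1=0 v2=0 v3=0 v4=0
  v1=0 v2=0 v3=0 v4=1
  v1=0 v2=0 v3=1 v4=0
  v1=0 v2=1 v3=0 v4=0
  v1=0 v2=1 v3=0 v4=1
  v1=0 v2=1 v3=1 v4=0
Count: 6.

6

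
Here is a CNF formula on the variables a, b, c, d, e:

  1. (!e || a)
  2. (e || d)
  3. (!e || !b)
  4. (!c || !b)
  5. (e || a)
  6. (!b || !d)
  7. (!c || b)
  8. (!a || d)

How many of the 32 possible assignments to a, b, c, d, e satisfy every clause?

Satisfying assignments:
  a=T b=F c=F d=T e=F
  a=T b=F c=F d=T e=T
Count: 2.

2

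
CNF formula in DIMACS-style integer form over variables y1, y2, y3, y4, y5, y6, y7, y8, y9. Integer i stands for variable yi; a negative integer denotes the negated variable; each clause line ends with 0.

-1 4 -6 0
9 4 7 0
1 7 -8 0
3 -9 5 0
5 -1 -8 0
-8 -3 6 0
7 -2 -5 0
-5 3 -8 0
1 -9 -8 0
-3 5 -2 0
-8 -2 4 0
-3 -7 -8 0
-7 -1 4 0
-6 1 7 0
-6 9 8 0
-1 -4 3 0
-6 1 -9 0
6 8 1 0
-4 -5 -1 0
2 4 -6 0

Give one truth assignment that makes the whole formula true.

y1=False, y2=False, y3=False, y4=True, y5=False, y6=False, y7=True, y8=True, y9=False

Branch on y1: take y1 = False.
The remaining clauses are satisfied by y2 = False, y3 = False, y4 = True, y5 = False, y6 = False, y7 = True, y8 = True, y9 = False.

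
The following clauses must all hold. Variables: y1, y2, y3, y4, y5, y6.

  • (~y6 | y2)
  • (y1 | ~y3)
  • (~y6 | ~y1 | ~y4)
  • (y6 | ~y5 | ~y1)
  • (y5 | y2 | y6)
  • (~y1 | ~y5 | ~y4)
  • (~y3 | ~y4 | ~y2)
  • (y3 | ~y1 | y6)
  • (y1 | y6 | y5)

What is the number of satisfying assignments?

13

Split on y1, then y6.
  y1=1, y6=1: remaining (y2,y3,y4,y5) ∈ {(1,0,0,0); (1,0,0,1); (1,1,0,0); (1,1,0,1)} — 4.
  y1=1, y6=0: remaining (y2,y3,y4,y5) ∈ {(1,1,0,0)} — 1.
  y1=0, y6=1: remaining (y2,y3,y4,y5) ∈ {(1,0,0,0); (1,0,0,1); (1,0,1,0); (1,0,1,1)} — 4.
  y1=0, y6=0: remaining (y2,y3,y4,y5) ∈ {(0,0,0,1); (0,0,1,1); (1,0,0,1); (1,0,1,1)} — 4.
Total: 4 + 1 + 4 + 4 = 13.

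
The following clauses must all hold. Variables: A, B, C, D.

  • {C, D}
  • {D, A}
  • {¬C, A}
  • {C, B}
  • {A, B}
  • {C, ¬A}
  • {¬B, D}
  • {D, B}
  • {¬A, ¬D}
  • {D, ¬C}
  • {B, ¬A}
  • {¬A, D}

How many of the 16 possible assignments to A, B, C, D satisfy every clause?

1

Satisfying assignments:
  A=0 B=1 C=0 D=1
That's 1 in total.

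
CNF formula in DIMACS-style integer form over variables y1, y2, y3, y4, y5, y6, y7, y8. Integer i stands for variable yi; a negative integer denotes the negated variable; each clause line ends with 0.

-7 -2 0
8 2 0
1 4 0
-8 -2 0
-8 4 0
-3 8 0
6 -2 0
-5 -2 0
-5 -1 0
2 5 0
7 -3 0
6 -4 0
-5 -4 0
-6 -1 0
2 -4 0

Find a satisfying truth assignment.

y1=F, y2=T, y3=F, y4=T, y5=F, y6=T, y7=F, y8=F

Pure literal: y3 appears only negated; assign y3 = False.
Branch on y1: take y1 = False.
  then y4 is forced to True.
  then y6 is forced to True.
  then y5 is forced to False.
  then y2 is forced to True.
  then y7 is forced to False.
  then y8 is forced to False.
Every clause has at least one true literal under this assignment.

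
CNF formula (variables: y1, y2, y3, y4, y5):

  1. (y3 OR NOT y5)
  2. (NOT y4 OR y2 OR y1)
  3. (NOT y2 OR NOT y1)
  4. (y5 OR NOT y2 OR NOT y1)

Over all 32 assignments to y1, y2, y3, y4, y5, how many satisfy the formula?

Case analysis on y1 and y2:
  y1=1, y2=1: a clause becomes empty — 0.
  y1=1, y2=0: y4 free; 3 ways for (y3,y5) × 2^1 = 6.
  y1=0, y2=1: y4 free; 3 ways for (y3,y5) × 2^1 = 6.
  y1=0, y2=0: remaining (y3,y4,y5) ∈ {(0,0,0); (1,0,0); (1,0,1)} — 3.
Total: 0 + 6 + 6 + 3 = 15.

15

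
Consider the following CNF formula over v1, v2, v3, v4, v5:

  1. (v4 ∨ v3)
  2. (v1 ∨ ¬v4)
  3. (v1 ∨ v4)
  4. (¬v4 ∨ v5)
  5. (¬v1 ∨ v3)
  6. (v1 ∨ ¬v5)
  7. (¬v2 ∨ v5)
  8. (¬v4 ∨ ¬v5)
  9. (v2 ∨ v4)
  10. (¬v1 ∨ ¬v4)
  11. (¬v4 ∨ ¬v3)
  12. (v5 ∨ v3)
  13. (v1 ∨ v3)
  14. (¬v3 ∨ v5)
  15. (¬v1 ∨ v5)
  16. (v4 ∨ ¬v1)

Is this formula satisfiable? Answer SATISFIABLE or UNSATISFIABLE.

UNSATISFIABLE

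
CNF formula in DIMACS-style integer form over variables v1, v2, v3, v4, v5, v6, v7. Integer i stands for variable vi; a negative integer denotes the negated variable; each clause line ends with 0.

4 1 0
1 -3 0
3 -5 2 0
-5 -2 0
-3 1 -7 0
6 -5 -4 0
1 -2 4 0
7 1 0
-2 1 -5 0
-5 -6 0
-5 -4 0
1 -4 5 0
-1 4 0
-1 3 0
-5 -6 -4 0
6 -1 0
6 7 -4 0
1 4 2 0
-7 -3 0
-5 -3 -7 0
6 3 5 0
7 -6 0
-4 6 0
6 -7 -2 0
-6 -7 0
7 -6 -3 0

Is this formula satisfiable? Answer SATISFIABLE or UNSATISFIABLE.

UNSATISFIABLE

v1 = True:
  propagation gives v4=True, v5=False, v3=True, v6=True; an empty clause results — contradiction.
v1 = False:
  propagation gives v4=True, v3=False, v7=True, v5=False; an empty clause results — contradiction.
Every branch closes, so no satisfying assignment exists.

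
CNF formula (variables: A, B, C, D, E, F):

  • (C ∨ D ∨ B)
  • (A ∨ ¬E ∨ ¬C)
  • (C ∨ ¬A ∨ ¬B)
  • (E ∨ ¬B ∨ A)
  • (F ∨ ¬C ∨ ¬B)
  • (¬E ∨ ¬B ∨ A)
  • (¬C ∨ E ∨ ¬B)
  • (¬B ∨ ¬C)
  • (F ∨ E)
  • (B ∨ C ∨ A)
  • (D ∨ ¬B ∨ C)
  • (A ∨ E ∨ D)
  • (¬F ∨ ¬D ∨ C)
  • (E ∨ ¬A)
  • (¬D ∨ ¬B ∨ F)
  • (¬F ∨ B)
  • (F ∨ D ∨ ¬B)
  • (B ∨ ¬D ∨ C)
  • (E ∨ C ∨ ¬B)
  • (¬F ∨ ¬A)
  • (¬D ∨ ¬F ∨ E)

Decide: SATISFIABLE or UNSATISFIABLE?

Branch on A: take A = True.
  then E is forced to True.
  then F is forced to False.
The remaining clauses are satisfied by B = False, C = True, D = True.
So A = T, B = F, C = T, D = T, E = T, F = F is a satisfying assignment.

SATISFIABLE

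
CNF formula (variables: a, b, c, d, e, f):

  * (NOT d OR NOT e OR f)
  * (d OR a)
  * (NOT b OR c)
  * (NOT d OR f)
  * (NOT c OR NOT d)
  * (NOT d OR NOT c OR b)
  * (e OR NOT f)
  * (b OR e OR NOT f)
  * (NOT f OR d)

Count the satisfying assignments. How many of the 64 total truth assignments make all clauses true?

8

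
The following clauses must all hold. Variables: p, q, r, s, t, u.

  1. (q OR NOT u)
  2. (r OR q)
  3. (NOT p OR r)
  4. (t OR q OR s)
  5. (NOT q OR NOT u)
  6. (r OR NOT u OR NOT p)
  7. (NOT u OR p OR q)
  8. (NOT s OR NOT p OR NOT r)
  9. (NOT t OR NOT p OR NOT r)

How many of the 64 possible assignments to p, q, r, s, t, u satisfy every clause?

12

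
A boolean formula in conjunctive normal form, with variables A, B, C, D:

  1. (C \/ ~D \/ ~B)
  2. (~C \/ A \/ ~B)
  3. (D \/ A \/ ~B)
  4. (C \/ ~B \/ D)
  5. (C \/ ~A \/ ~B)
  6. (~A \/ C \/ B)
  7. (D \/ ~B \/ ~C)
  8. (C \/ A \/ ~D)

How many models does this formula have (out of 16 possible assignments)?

Satisfying assignments:
  A=0 B=0 C=0 D=0
  A=0 B=0 C=1 D=0
  A=0 B=0 C=1 D=1
  A=1 B=0 C=1 D=0
  A=1 B=0 C=1 D=1
  A=1 B=1 C=1 D=1
Count: 6.

6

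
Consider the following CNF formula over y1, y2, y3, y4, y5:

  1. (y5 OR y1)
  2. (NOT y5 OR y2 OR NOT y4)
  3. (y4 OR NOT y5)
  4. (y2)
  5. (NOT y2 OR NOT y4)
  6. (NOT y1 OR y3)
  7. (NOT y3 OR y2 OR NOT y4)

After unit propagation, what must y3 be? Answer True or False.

True

(y2) stands alone — y2 = True.
From (NOT y4 OR NOT y2) and y2 = True: y4 = False.
(y4 OR NOT y5) with y4 = False leaves only NOT y5, so y5 = False.
(y5 OR y1): since y5 = False, the clause reduces to (y1). y1 = True.
(y3 OR NOT y1): since y1 = True, the clause reduces to (y3). y3 = True.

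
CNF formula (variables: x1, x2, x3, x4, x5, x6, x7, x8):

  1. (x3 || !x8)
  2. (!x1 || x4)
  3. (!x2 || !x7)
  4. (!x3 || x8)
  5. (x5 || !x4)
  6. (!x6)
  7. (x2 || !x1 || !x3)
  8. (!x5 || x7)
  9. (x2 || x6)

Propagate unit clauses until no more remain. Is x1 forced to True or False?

(!x6) is a unit clause: x6 = False.
(x6 || x2): since x6 = False, the clause reduces to (x2). x2 = True.
From (!x2 || !x7) and x2 = True: x7 = False.
(!x5 || x7): since x7 = False, the clause reduces to (!x5). x5 = False.
In (!x4 || x5), x5 is now false; !x4 must hold, so x4 = False.
(x4 || !x1): since x4 = False, the clause reduces to (!x1). x1 = False.

False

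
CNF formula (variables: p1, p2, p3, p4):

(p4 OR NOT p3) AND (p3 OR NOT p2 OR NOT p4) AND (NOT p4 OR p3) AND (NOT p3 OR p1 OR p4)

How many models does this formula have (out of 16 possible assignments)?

Split on p3, then p4.
  p3=T, p4=T: remaining (p1,p2) ∈ {(F,F); (F,T); (T,F); (T,T)} — 4.
  p3=T, p4=F: a clause becomes empty — 0.
  p3=F, p4=T: a clause becomes empty — 0.
  p3=F, p4=F: remaining (p1,p2) ∈ {(F,F); (F,T); (T,F); (T,T)} — 4.
Total: 4 + 0 + 0 + 4 = 8.

8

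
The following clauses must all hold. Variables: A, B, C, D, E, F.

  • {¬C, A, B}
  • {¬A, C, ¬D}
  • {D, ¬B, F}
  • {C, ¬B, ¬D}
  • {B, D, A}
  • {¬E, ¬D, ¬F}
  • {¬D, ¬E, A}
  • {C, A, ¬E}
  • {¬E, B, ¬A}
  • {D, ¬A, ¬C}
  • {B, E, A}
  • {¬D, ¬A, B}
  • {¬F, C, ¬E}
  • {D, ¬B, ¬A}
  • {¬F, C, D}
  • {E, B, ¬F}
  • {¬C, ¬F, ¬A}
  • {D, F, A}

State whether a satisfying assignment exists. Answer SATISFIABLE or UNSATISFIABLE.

SATISFIABLE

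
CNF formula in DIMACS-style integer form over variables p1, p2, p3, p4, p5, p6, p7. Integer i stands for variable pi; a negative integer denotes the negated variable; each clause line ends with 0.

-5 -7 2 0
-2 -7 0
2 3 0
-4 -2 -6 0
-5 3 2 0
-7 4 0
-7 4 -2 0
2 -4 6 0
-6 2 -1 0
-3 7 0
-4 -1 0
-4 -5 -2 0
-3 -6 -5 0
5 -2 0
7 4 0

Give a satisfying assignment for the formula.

Pure literal: p1 appears only negated; assign p1 = False.
Try p2 = False.
  then p3 is forced to True.
  then p7 is forced to True.
  then p5 is forced to False.
  then p4 is forced to True.
  then p6 is forced to True.

p1=0  p2=0  p3=1  p4=1  p5=0  p6=1  p7=1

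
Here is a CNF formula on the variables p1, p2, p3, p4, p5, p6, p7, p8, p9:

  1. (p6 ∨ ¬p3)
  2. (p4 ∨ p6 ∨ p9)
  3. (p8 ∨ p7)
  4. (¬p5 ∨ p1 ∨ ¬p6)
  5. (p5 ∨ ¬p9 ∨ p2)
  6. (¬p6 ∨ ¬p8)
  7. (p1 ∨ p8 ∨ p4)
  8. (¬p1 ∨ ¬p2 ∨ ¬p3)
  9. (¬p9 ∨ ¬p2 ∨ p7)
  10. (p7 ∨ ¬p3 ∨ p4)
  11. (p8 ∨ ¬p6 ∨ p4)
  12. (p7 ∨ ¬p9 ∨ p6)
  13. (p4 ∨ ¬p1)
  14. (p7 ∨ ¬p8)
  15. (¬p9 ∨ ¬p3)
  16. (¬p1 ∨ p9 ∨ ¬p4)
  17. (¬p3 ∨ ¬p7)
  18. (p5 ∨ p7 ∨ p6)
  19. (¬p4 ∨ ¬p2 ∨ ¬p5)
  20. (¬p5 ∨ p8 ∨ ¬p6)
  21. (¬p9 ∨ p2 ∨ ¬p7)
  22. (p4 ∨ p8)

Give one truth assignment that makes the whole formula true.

p3 occurs only negated in the remaining clauses — set p3 = False.
Try p1 = False.
Branch on p2: take p2 = True.
For the remaining variables, p4 = True, p5 = False, p6 = False, p7 = True, p8 = False, p9 = True works.

p1=False, p2=True, p3=False, p4=True, p5=False, p6=False, p7=True, p8=False, p9=True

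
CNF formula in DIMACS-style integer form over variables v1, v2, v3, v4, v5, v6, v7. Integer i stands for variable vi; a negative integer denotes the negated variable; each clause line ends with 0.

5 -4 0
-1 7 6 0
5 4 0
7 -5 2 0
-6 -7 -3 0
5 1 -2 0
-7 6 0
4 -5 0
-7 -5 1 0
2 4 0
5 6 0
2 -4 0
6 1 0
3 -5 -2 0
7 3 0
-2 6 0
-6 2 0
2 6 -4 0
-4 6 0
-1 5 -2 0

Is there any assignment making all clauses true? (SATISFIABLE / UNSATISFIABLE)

Branch on v1: take v1 = False.
  then v6 is forced to True.
  then v2 is forced to True.
  then v5 is forced to True.
  then v4 is forced to True.
  then v7 is forced to False.
  then v3 is forced to True.
Every clause has at least one true literal under this assignment.
So v1 = 0, v2 = 1, v3 = 1, v4 = 1, v5 = 1, v6 = 1, v7 = 0 is a satisfying assignment.

SATISFIABLE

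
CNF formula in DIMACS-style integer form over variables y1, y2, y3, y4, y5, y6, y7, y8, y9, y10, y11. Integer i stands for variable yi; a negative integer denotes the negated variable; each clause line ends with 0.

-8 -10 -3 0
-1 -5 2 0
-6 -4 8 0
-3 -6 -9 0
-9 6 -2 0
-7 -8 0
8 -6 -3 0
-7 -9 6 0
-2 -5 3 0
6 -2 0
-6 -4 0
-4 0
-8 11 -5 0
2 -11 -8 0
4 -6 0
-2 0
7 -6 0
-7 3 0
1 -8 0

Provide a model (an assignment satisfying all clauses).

y1 = F, y2 = F, y3 = T, y4 = F, y5 = T, y6 = F, y7 = F, y8 = F, y9 = T, y10 = T, y11 = T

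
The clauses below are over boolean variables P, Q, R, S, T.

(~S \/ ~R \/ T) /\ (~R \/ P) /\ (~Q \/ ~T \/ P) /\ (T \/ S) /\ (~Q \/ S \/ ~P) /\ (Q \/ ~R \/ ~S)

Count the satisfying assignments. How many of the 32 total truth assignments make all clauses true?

Split on S, then P.
  S=1, P=1: 5 of the 8 assignments to (Q,R,T) work.
  S=1, P=0: remaining (Q,R,T) ∈ {(0,0,0); (0,0,1); (1,0,0)} — 3.
  S=0, P=1: remaining (Q,R,T) ∈ {(0,0,1); (0,1,1)} — 2.
  S=0, P=0: remaining (Q,R,T) ∈ {(0,0,1)} — 1.
Total: 5 + 3 + 2 + 1 = 11.

11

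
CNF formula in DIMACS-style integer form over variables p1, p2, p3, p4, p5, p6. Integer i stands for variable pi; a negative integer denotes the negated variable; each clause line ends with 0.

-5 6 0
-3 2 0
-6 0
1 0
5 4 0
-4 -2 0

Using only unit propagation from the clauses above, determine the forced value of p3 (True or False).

False

Unit clause (~p6) sets p6 = False.
In (p6 \/ ~p5), p6 is now false; ~p5 must hold, so p5 = False.
Unit clause (p1) sets p1 = True.
In (p5 \/ p4), p5 is now false; p4 must hold, so p4 = True.
(~p4 \/ ~p2) with p4 = True leaves only ~p2, so p2 = False.
(~p3 \/ p2) with p2 = False leaves only ~p3, so p3 = False.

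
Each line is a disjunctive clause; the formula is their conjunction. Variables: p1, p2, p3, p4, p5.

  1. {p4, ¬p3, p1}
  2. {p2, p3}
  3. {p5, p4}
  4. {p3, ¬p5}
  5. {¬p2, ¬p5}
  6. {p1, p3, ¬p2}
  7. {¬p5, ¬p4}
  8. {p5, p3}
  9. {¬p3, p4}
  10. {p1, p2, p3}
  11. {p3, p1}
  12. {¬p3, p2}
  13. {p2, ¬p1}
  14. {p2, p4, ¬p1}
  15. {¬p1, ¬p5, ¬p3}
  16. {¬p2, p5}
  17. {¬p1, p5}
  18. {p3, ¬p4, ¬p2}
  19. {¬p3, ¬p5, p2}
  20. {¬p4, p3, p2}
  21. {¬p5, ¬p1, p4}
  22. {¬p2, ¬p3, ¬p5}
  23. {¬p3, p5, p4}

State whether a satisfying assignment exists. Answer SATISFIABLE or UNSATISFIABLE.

p3 = True:
  propagation gives p4=True, p5=False, p2=True; an empty clause results — contradiction.
p3 = False:
  propagation gives p2=True, p5=False; an empty clause results — contradiction.
Every branch closes, so no satisfying assignment exists.

UNSATISFIABLE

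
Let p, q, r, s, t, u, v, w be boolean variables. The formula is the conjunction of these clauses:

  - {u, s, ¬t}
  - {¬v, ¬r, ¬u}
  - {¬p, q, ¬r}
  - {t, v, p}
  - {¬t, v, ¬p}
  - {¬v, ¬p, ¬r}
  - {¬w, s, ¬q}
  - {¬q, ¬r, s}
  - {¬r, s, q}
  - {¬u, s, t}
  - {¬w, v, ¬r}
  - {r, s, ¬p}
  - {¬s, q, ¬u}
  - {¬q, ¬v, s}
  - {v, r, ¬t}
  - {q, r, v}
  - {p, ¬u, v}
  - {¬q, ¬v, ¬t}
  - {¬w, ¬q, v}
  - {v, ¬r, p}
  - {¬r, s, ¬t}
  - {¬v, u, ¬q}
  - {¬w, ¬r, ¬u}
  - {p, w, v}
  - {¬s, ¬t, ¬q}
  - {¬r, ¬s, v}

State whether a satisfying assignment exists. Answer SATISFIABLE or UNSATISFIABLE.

Branch on p: take p = False.
Try q = True.
Set r = False and propagate.
For the remaining variables, s = True, t = False, u = True, v = True, w = True works.
So p=0, q=1, r=0, s=1, t=0, u=1, v=1, w=1 is a satisfying assignment.

SATISFIABLE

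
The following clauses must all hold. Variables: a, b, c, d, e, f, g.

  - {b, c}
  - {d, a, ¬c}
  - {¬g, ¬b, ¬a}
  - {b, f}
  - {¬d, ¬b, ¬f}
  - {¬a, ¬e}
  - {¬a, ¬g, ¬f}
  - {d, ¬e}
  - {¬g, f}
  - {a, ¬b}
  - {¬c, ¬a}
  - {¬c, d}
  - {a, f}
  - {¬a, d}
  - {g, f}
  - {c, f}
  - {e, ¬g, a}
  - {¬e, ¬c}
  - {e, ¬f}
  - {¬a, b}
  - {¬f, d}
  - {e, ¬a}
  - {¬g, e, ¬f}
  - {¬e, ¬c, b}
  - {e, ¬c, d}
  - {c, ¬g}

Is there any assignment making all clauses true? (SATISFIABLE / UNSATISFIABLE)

a = True:
  propagation gives e=False; an empty clause results — contradiction.
a = False:
  propagation gives b=False, c=True, d=True, f=True; an empty clause results — contradiction.
Every branch closes, so no satisfying assignment exists.

UNSATISFIABLE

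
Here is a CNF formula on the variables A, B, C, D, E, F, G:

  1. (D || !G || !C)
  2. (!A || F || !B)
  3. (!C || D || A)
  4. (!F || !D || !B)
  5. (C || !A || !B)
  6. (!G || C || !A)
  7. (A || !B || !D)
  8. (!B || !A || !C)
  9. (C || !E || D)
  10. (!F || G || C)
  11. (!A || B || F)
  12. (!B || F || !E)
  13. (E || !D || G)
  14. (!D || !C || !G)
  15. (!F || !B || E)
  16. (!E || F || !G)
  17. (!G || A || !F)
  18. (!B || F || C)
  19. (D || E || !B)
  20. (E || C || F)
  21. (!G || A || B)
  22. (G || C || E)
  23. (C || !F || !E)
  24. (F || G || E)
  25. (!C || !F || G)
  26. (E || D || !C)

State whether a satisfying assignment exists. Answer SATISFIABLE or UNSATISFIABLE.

Try A = False.
Set B = False and propagate.
  then G is forced to False.
Branch on C: take C = True.
  then D is forced to True.
  then E is forced to True.
  then F is forced to False.
So A=False  B=False  C=True  D=True  E=True  F=False  G=False is a satisfying assignment.

SATISFIABLE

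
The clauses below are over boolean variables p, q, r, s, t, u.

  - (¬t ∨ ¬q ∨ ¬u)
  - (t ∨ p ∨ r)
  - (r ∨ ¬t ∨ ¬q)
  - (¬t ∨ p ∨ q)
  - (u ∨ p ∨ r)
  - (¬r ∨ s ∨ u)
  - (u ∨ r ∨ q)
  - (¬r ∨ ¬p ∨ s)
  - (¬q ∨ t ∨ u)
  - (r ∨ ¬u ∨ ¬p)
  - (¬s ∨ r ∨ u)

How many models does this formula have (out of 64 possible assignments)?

12

Case analysis on r and u:
  r=1, u=1: 7 of the 16 assignments to (p,q,s,t) work.
  r=1, u=0: 5 of the 16 assignments to (p,q,s,t) work.
  r=0, u=1: a clause becomes empty — 0.
  r=0, u=0: a clause becomes empty — 0.
Total: 7 + 5 + 0 + 0 = 12.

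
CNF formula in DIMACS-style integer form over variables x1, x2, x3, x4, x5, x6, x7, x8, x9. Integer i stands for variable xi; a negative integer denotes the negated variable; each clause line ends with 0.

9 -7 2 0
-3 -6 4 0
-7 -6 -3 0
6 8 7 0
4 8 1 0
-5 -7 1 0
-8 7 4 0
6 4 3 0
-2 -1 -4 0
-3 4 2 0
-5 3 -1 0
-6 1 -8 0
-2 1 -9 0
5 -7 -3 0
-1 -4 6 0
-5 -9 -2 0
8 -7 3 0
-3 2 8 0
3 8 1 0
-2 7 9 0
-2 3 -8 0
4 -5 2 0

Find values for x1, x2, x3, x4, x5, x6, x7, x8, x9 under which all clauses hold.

Try x1 = True.
Set x2 = False and propagate.
For the remaining variables, x3 = True, x4 = True, x5 = True, x6 = True, x7 = False, x8 = True, x9 = False works.

x1 = 1  x2 = 0  x3 = 1  x4 = 1  x5 = 1  x6 = 1  x7 = 0  x8 = 1  x9 = 0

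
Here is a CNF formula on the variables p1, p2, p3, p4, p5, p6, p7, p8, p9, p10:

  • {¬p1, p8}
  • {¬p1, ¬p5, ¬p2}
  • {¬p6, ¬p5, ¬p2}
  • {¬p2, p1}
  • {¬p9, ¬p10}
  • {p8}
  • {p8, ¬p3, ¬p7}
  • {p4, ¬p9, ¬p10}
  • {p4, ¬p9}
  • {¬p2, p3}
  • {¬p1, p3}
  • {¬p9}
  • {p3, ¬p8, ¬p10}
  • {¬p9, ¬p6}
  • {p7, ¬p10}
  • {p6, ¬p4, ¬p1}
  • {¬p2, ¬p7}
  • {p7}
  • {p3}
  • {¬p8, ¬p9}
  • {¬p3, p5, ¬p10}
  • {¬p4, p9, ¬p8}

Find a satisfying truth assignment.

(p8) is a unit clause, so p8 = True.
Unit propagation: (¬p9) forces p9 = False.
The clause (p7) is unit: p7 must be True.
The clause (¬p2) is unit: p2 must be False.
The clause (p3) is unit: p3 must be True.
Unit propagation: (¬p4) forces p4 = False.
p5 occurs only positively in the remaining clauses — set p5 = True.
Pure literal: p10 appears only negated; assign p10 = False.
p1, p6 are now unconstrained; take p1 = False, p6 = True.

p1 = 0, p2 = 0, p3 = 1, p4 = 0, p5 = 1, p6 = 1, p7 = 1, p8 = 1, p9 = 0, p10 = 0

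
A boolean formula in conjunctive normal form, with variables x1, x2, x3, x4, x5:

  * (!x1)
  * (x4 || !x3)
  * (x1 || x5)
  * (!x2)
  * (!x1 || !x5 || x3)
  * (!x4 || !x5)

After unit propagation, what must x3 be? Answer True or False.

Unit clause (!x1) sets x1 = False.
From (x1 || x5) and x1 = False: x5 = True.
Unit clause (!x2) sets x2 = False.
(!x4 || !x5): since x5 = True, the clause reduces to (!x4). x4 = False.
(x4 || !x3): since x4 = False, the clause reduces to (!x3). x3 = False.

False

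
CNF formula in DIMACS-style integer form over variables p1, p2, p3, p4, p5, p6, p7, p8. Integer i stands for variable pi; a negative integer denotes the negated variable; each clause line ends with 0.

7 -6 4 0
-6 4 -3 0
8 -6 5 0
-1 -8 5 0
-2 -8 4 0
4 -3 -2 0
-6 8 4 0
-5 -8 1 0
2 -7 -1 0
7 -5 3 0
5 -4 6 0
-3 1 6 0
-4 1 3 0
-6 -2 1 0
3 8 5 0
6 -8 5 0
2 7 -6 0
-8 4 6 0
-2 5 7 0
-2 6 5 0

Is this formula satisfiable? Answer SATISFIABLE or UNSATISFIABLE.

SATISFIABLE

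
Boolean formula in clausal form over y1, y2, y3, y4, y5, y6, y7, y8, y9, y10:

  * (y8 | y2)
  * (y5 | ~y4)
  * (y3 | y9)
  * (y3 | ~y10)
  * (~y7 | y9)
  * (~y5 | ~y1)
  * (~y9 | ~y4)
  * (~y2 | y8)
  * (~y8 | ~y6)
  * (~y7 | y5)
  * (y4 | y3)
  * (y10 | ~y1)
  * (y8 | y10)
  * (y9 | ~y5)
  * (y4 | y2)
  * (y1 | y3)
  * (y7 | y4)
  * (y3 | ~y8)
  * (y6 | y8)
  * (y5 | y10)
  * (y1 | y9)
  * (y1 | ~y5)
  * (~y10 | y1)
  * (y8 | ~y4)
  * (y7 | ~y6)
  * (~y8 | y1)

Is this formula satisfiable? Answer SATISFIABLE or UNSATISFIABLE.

y8 = True:
  propagation gives y6=False, y3=True, y1=True, y5=False; an empty clause results — contradiction.
y8 = False:
  propagation gives y2=True; an empty clause results — contradiction.
Every branch closes, so no satisfying assignment exists.

UNSATISFIABLE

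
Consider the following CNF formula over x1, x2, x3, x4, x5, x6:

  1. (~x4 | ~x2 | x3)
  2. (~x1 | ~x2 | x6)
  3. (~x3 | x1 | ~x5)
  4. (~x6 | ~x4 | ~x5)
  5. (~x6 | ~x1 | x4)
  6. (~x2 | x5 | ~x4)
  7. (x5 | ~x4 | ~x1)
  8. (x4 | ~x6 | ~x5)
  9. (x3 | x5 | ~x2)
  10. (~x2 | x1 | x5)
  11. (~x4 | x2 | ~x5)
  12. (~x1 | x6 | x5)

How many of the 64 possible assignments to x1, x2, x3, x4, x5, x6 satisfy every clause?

Case analysis on x5 and x4:
  x5=T, x4=T: a clause becomes empty — 0.
  x5=T, x4=F: remaining (x1,x2,x3,x6) ∈ {(F,F,F,F); (F,T,F,F); (T,F,F,F); (T,F,T,F)} — 4.
  x5=F, x4=T: remaining (x1,x2,x3,x6) ∈ {(F,F,F,F); (F,F,F,T); (F,F,T,F); (F,F,T,T)} — 4.
  x5=F, x4=F: remaining (x1,x2,x3,x6) ∈ {(F,F,F,F); (F,F,F,T); (F,F,T,F); (F,F,T,T)} — 4.
Total: 0 + 4 + 4 + 4 = 12.

12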